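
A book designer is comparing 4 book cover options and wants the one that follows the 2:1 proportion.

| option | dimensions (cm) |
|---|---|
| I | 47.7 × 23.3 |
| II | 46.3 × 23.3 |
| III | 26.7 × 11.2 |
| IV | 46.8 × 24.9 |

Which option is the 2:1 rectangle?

II

Target 2:1 ≈ 2.000.
I: 2.047 (Δ0.047)  II: 1.987 (Δ0.013)  III: 2.384 (Δ0.384)  IV: 1.880 (Δ0.120)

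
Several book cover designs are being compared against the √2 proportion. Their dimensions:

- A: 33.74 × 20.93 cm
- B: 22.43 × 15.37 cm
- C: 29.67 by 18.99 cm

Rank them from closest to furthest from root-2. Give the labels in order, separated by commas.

B, C, A

A: 33.74/20.93 ≈ 1.612 → |1.612 − 1.414| = 0.198
B: 22.43/15.37 ≈ 1.459 → |1.459 − 1.414| = 0.045
C: 29.67/18.99 ≈ 1.562 → |1.562 − 1.414| = 0.148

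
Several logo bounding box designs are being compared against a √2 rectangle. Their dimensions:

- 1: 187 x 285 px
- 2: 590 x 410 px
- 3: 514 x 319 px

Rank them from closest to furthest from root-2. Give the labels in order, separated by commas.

2, 1, 3

Ratios: 1 = 285 / 187 ≈ 1.524; 2 = 590 / 410 ≈ 1.439; 3 = 514 / 319 ≈ 1.611.
|Δ from 1.414|: 1 0.110; 2 0.025; 3 0.197.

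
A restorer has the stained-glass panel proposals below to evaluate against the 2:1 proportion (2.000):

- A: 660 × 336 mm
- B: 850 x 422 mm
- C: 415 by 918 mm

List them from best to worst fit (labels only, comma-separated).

B, A, C

A: 660/336 ≈ 1.964 → |1.964 − 2.000| = 0.036
B: 850/422 ≈ 2.014 → |2.014 − 2.000| = 0.014
C: 918/415 ≈ 2.212 → |2.212 − 2.000| = 0.212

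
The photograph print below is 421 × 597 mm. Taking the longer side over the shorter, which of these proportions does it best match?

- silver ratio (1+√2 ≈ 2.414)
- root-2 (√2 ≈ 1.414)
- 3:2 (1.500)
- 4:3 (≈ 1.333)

root-2

Ratio = 597 / 421 ≈ 1.418.
Distances: silver ratio 2.414 (Δ 0.996); root-2 1.414 (Δ 0.004); 3:2 1.500 (Δ 0.082); 4:3 1.333 (Δ 0.085).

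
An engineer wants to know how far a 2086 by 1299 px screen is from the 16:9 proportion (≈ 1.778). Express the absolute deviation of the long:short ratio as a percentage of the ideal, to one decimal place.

Ratio = 2086 / 1299 ≈ 1.6059.
Ideal 16:9 ≈ 1.7778. |1.6059 − 1.7778| / 1.7778 ≈ 9.67% → 9.7%.

9.7%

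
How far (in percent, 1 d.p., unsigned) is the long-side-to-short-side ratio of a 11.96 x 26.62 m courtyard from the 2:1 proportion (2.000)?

11.3%

Ratio = 26.62 / 11.96 ≈ 2.2258.
Ideal 2:1 = 2.0000. |2.2258 − 2.0000| / 2.0000 ≈ 11.29% → 11.3%.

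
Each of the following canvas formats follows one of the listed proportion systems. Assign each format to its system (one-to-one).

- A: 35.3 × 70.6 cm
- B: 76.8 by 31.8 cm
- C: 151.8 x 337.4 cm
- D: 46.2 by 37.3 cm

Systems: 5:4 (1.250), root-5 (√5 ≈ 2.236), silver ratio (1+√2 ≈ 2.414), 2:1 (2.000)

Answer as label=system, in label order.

Ratios: A ≈ 2.000; B ≈ 2.415; C ≈ 2.223; D ≈ 1.239.
Targets: 5:4 ≈ 1.250; root-5 ≈ 2.236; silver ratio ≈ 2.414; 2:1 ≈ 2.000.

A=2:1, B=silver ratio, C=root-5, D=5:4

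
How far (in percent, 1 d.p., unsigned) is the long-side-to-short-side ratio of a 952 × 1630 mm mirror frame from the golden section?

Ratio = 1630 / 952 ≈ 1.7122.
Ideal golden ratio ≈ 1.6180. |1.7122 − 1.6180| / 1.6180 ≈ 5.82% → 5.8%.

5.8%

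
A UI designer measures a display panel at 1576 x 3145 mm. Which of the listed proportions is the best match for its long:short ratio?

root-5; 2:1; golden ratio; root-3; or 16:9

2:1

Ratio = 3145 / 1576 ≈ 1.996.
Distances: root-5 2.236 (Δ 0.240); 2:1 2.000 (Δ 0.004); golden ratio 1.618 (Δ 0.378); root-3 1.732 (Δ 0.264); 16:9 1.778 (Δ 0.218).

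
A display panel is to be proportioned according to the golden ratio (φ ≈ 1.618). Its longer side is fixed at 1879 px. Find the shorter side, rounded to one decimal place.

1161.3 px

golden ratio ≈ 1.61803.
Shorter side = 1879 ÷ 1.61803 ≈ 1161.289 → 1161.3 px.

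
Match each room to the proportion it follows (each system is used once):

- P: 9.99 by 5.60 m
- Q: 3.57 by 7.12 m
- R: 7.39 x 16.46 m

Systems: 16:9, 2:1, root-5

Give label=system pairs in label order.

P = 9.99/5.60 ≈ 1.784 → 16:9 (1.778)
Q = 7.12/3.57 ≈ 1.994 → 2:1 (2.000)
R = 16.46/7.39 ≈ 2.227 → root-5 (2.236)

P=16:9, Q=2:1, R=root-5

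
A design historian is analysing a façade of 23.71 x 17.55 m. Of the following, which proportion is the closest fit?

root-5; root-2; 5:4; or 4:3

Ratio = 23.71 / 17.55 ≈ 1.351.
Distances: root-5 2.236 (Δ 0.885); root-2 1.414 (Δ 0.063); 5:4 1.250 (Δ 0.101); 4:3 1.333 (Δ 0.018).

4:3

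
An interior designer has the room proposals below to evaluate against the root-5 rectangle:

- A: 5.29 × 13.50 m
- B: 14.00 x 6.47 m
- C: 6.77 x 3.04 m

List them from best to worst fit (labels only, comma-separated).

Ratios: A = 13.50 / 5.29 ≈ 2.552; B = 14.00 / 6.47 ≈ 2.164; C = 6.77 / 3.04 ≈ 2.227.
|Δ from 2.236|: A 0.316; B 0.072; C 0.009.

C, B, A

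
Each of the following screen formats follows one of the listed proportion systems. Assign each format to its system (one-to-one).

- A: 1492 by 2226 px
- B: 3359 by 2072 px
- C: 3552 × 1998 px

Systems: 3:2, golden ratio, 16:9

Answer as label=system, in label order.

A=3:2, B=golden ratio, C=16:9

Ratios: A ≈ 1.492; B ≈ 1.621; C ≈ 1.778.
Targets: 3:2 ≈ 1.500; golden ratio ≈ 1.618; 16:9 ≈ 1.778.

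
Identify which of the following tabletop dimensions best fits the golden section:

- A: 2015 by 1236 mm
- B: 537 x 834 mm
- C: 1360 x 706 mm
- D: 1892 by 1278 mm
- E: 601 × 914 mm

A

Ratios (long/short): A ≈ 1.630; B ≈ 1.553; C ≈ 1.926; D ≈ 1.480; E ≈ 1.521.
golden ratio ≈ 1.618; option A is nearest (Δ 0.012).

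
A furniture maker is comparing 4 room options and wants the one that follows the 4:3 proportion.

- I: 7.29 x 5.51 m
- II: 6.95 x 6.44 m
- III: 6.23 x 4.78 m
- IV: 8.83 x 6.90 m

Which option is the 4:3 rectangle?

Target 4:3 ≈ 1.333.
I: 1.323 (Δ0.010)  II: 1.079 (Δ0.254)  III: 1.303 (Δ0.030)  IV: 1.280 (Δ0.053)

I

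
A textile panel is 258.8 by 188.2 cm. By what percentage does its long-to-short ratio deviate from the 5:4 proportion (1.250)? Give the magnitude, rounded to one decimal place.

Ratio = 258.8 / 188.2 ≈ 1.3751.
Ideal 5:4 = 1.2500. |1.3751 − 1.2500| / 1.2500 ≈ 10.01% → 10.0%.

10.0%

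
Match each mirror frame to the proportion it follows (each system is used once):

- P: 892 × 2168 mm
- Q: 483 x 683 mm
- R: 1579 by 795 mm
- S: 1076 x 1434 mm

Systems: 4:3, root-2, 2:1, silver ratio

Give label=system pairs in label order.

P=silver ratio, Q=root-2, R=2:1, S=4:3

P = 2168/892 ≈ 2.430 → silver ratio (2.414)
Q = 683/483 ≈ 1.414 → root-2 (1.414)
R = 1579/795 ≈ 1.986 → 2:1 (2.000)
S = 1434/1076 ≈ 1.333 → 4:3 (1.333)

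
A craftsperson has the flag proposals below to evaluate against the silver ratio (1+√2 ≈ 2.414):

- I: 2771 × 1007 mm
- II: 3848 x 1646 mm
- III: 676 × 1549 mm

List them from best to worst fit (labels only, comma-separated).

Ratios: I = 2771 / 1007 ≈ 2.752; II = 3848 / 1646 ≈ 2.338; III = 1549 / 676 ≈ 2.291.
|Δ from 2.414|: I 0.338; II 0.076; III 0.123.

II, III, I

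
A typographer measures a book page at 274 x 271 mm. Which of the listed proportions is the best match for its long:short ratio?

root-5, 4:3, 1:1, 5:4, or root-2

1:1

274/271 ≈ 1.011. Nearest candidates are 1:1 (1.000, off by 0.011) and 5:4 (1.250, off by 0.239).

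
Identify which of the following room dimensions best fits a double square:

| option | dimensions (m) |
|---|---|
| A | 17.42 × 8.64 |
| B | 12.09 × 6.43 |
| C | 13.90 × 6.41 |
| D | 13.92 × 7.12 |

A

Ratios (long/short): A ≈ 2.016; B ≈ 1.880; C ≈ 2.168; D ≈ 1.955.
2:1 ≈ 2.000; option A is nearest (Δ 0.016).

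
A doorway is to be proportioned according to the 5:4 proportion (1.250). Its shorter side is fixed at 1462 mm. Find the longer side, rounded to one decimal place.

1827.5 mm

5:4 = 1.25000.
Longer side = 1462 × 1.25000 ≈ 1827.500 → 1827.5 mm.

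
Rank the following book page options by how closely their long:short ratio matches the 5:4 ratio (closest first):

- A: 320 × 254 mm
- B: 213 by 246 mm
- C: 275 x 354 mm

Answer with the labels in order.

A: 320/254 ≈ 1.260 → |1.260 − 1.250| = 0.010
B: 246/213 ≈ 1.155 → |1.155 − 1.250| = 0.095
C: 354/275 ≈ 1.287 → |1.287 − 1.250| = 0.037

A, C, B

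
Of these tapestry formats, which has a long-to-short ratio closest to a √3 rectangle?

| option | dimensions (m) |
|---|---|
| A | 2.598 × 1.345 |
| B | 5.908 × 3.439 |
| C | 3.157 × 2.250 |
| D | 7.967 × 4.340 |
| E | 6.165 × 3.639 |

Target root-3 ≈ 1.732.
A: 1.932 (Δ0.200)  B: 1.718 (Δ0.014)  C: 1.403 (Δ0.329)  D: 1.836 (Δ0.104)  E: 1.694 (Δ0.038)

B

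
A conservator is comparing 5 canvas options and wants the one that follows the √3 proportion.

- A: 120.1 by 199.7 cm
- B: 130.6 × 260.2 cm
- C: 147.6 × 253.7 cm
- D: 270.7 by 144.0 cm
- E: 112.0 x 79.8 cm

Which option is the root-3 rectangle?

Ratios (long/short): A ≈ 1.663; B ≈ 1.992; C ≈ 1.719; D ≈ 1.880; E ≈ 1.404.
root-3 ≈ 1.732; option C is nearest (Δ 0.013).

C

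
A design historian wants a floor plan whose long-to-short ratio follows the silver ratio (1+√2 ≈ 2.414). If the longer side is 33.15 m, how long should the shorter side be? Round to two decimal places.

silver ratio ≈ 2.41421.
Shorter side = 33.15 ÷ 2.41421 ≈ 13.7312 → 13.73 m.

13.73 m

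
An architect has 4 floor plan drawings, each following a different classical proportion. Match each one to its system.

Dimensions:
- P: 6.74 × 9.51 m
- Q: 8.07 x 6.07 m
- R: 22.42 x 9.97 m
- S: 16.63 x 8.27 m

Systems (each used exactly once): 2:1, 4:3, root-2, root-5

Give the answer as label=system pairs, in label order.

P=root-2, Q=4:3, R=root-5, S=2:1

Ratios: P ≈ 1.411; Q ≈ 1.329; R ≈ 2.249; S ≈ 2.011.
Targets: 2:1 ≈ 2.000; 4:3 ≈ 1.333; root-2 ≈ 1.414; root-5 ≈ 2.236.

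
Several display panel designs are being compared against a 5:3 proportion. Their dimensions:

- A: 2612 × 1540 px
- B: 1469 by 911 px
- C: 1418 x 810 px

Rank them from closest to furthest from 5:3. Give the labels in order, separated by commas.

A, B, C

Ratios: A = 2612 / 1540 ≈ 1.696; B = 1469 / 911 ≈ 1.613; C = 1418 / 810 ≈ 1.751.
|Δ from 1.667|: A 0.029; B 0.054; C 0.084.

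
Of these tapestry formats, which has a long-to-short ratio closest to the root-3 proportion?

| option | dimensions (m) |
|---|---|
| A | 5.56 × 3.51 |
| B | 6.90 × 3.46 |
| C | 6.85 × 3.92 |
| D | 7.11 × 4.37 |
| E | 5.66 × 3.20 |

C

Target root-3 ≈ 1.732.
A: 1.584 (Δ0.148)  B: 1.994 (Δ0.262)  C: 1.747 (Δ0.015)  D: 1.627 (Δ0.105)  E: 1.769 (Δ0.037)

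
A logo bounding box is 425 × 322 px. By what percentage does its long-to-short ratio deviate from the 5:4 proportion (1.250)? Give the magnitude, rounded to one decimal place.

Ratio = 425 / 322 ≈ 1.3199.
Ideal 5:4 = 1.2500. |1.3199 − 1.2500| / 1.2500 ≈ 5.59% → 5.6%.

5.6%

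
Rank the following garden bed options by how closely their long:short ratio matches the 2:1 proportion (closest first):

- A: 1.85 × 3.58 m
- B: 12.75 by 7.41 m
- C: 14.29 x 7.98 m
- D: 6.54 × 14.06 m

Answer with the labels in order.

A: 3.58/1.85 ≈ 1.935 → |1.935 − 2.000| = 0.065
B: 12.75/7.41 ≈ 1.721 → |1.721 − 2.000| = 0.279
C: 14.29/7.98 ≈ 1.791 → |1.791 − 2.000| = 0.209
D: 14.06/6.54 ≈ 2.150 → |2.150 − 2.000| = 0.150

A, D, C, B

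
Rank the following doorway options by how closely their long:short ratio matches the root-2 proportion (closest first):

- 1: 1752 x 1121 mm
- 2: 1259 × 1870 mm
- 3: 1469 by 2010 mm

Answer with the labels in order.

1: 1752/1121 ≈ 1.563 → |1.563 − 1.414| = 0.149
2: 1870/1259 ≈ 1.485 → |1.485 − 1.414| = 0.071
3: 2010/1469 ≈ 1.368 → |1.368 − 1.414| = 0.046

3, 2, 1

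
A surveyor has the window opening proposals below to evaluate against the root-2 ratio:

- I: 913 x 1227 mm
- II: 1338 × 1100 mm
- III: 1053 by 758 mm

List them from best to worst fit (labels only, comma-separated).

I: 1227/913 ≈ 1.344 → |1.344 − 1.414| = 0.070
II: 1338/1100 ≈ 1.216 → |1.216 − 1.414| = 0.198
III: 1053/758 ≈ 1.389 → |1.389 − 1.414| = 0.025

III, I, II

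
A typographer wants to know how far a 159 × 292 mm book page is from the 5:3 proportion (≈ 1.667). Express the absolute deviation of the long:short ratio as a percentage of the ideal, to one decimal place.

10.2%

Ratio = 292 / 159 ≈ 1.8365.
Ideal 5:3 ≈ 1.6667. |1.8365 − 1.6667| / 1.6667 ≈ 10.19% → 10.2%.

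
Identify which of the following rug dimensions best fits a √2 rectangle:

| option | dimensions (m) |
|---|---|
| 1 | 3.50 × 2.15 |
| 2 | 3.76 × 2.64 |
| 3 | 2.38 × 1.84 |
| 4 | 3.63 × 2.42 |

Ratios (long/short): 1 ≈ 1.628; 2 ≈ 1.424; 3 ≈ 1.293; 4 ≈ 1.500.
root-2 ≈ 1.414; option 2 is nearest (Δ 0.010).

2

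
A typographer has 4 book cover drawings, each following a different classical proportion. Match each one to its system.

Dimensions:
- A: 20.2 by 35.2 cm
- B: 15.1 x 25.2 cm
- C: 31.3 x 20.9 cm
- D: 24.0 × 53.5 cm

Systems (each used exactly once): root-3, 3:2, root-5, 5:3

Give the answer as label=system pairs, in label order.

A=root-3, B=5:3, C=3:2, D=root-5

A = 35.2/20.2 ≈ 1.743 → root-3 (1.732)
B = 25.2/15.1 ≈ 1.669 → 5:3 (1.667)
C = 31.3/20.9 ≈ 1.498 → 3:2 (1.500)
D = 53.5/24.0 ≈ 2.229 → root-5 (2.236)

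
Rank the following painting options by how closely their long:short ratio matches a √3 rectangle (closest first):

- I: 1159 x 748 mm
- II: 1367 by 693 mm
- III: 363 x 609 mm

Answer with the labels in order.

Ratios: I = 1159 / 748 ≈ 1.549; II = 1367 / 693 ≈ 1.973; III = 609 / 363 ≈ 1.678.
|Δ from 1.732|: I 0.183; II 0.241; III 0.054.

III, I, II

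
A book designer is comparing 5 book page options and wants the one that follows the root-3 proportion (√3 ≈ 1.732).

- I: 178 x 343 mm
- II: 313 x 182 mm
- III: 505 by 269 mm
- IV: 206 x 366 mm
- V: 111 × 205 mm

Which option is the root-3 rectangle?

Ratios (long/short): I ≈ 1.927; II ≈ 1.720; III ≈ 1.877; IV ≈ 1.777; V ≈ 1.847.
root-3 ≈ 1.732; option II is nearest (Δ 0.012).

II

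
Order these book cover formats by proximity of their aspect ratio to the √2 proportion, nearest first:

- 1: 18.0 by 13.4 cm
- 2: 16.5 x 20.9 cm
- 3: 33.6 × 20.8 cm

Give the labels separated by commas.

1, 2, 3

Ratios: 1 = 18.0 / 13.4 ≈ 1.343; 2 = 20.9 / 16.5 ≈ 1.267; 3 = 33.6 / 20.8 ≈ 1.615.
|Δ from 1.414|: 1 0.071; 2 0.147; 3 0.201.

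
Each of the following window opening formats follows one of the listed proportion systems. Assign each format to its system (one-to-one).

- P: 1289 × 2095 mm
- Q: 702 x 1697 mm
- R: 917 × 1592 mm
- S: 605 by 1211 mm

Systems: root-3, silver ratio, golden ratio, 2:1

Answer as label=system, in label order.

P=golden ratio, Q=silver ratio, R=root-3, S=2:1

P = 2095/1289 ≈ 1.625 → golden ratio (1.618)
Q = 1697/702 ≈ 2.417 → silver ratio (2.414)
R = 1592/917 ≈ 1.736 → root-3 (1.732)
S = 1211/605 ≈ 2.002 → 2:1 (2.000)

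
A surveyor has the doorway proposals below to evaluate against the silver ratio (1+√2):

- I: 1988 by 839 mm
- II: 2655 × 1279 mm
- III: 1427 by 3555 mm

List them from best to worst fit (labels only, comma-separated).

I, III, II

Ratios: I = 1988 / 839 ≈ 2.369; II = 2655 / 1279 ≈ 2.076; III = 3555 / 1427 ≈ 2.491.
|Δ from 2.414|: I 0.045; II 0.338; III 0.077.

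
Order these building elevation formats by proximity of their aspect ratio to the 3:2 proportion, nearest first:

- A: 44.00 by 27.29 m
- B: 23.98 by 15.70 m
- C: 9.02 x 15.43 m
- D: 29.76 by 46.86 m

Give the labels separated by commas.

B, D, A, C

Ratios: A = 44.00 / 27.29 ≈ 1.612; B = 23.98 / 15.70 ≈ 1.527; C = 15.43 / 9.02 ≈ 1.711; D = 46.86 / 29.76 ≈ 1.575.
|Δ from 1.500|: A 0.112; B 0.027; C 0.211; D 0.075.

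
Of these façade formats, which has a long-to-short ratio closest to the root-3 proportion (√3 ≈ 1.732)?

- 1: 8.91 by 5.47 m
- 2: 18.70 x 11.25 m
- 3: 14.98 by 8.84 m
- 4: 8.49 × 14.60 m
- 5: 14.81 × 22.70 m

4

Target root-3 ≈ 1.732.
1: 1.629 (Δ0.103)  2: 1.662 (Δ0.070)  3: 1.695 (Δ0.037)  4: 1.720 (Δ0.012)  5: 1.533 (Δ0.199)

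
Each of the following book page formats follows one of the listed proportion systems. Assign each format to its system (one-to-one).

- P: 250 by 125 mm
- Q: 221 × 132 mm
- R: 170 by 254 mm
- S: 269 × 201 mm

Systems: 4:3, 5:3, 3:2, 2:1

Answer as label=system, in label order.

P = 250/125 ≈ 2.000 → 2:1 (2.000)
Q = 221/132 ≈ 1.674 → 5:3 (1.667)
R = 254/170 ≈ 1.494 → 3:2 (1.500)
S = 269/201 ≈ 1.338 → 4:3 (1.333)

P=2:1, Q=5:3, R=3:2, S=4:3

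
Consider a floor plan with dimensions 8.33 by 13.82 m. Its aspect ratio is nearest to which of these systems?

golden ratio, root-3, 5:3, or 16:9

Ratio = 13.82 / 8.33 ≈ 1.659.
Distances: golden ratio 1.618 (Δ 0.041); root-3 1.732 (Δ 0.073); 5:3 1.667 (Δ 0.008); 16:9 1.778 (Δ 0.119).

5:3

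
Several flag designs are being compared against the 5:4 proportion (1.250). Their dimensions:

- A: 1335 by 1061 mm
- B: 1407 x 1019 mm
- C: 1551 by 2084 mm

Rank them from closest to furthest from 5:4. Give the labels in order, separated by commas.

A, C, B

A: 1335/1061 ≈ 1.258 → |1.258 − 1.250| = 0.008
B: 1407/1019 ≈ 1.381 → |1.381 − 1.250| = 0.131
C: 2084/1551 ≈ 1.344 → |1.344 − 1.250| = 0.094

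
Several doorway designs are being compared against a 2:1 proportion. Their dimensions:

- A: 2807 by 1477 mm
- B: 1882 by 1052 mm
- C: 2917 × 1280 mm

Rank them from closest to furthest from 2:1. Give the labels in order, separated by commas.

A, B, C

A: 2807/1477 ≈ 1.900 → |1.900 − 2.000| = 0.100
B: 1882/1052 ≈ 1.789 → |1.789 − 2.000| = 0.211
C: 2917/1280 ≈ 2.279 → |2.279 − 2.000| = 0.279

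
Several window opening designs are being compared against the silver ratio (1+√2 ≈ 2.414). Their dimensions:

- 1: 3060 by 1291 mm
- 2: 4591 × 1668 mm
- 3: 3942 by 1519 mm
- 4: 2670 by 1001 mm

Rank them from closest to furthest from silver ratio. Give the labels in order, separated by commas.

Ratios: 1 = 3060 / 1291 ≈ 2.370; 2 = 4591 / 1668 ≈ 2.752; 3 = 3942 / 1519 ≈ 2.595; 4 = 2670 / 1001 ≈ 2.667.
|Δ from 2.414|: 1 0.044; 2 0.338; 3 0.181; 4 0.253.

1, 3, 4, 2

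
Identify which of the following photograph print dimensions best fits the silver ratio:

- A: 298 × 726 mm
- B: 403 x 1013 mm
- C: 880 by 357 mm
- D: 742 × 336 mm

A

Target silver ratio ≈ 2.414.
A: 2.436 (Δ0.022)  B: 2.514 (Δ0.100)  C: 2.465 (Δ0.051)  D: 2.208 (Δ0.206)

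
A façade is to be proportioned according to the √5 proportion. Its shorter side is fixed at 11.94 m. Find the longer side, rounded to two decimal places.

26.70 m

root-5 ≈ 2.23607.
Longer side = 11.94 × 2.23607 ≈ 26.6987 → 26.70 m.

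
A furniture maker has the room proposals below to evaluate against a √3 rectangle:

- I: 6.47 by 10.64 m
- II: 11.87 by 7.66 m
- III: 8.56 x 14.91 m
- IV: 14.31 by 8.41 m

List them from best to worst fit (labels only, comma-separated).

Ratios: I = 10.64 / 6.47 ≈ 1.645; II = 11.87 / 7.66 ≈ 1.550; III = 14.91 / 8.56 ≈ 1.742; IV = 14.31 / 8.41 ≈ 1.702.
|Δ from 1.732|: I 0.087; II 0.182; III 0.010; IV 0.030.

III, IV, I, II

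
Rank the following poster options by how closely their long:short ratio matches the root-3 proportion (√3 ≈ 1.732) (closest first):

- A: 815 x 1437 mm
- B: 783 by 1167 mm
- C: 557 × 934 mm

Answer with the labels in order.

A: 1437/815 ≈ 1.763 → |1.763 − 1.732| = 0.031
B: 1167/783 ≈ 1.490 → |1.490 − 1.732| = 0.242
C: 934/557 ≈ 1.677 → |1.677 − 1.732| = 0.055

A, C, B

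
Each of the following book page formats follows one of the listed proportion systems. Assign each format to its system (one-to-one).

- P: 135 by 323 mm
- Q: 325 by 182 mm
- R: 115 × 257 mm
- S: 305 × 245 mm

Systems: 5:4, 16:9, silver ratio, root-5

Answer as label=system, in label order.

P=silver ratio, Q=16:9, R=root-5, S=5:4

P = 323/135 ≈ 2.393 → silver ratio (2.414)
Q = 325/182 ≈ 1.786 → 16:9 (1.778)
R = 257/115 ≈ 2.235 → root-5 (2.236)
S = 305/245 ≈ 1.245 → 5:4 (1.250)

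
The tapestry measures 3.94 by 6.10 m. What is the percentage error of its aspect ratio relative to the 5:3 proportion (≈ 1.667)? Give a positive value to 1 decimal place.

Ratio = 6.10 / 3.94 ≈ 1.5482.
Ideal 5:3 ≈ 1.6667. |1.5482 − 1.6667| / 1.6667 ≈ 7.11% → 7.1%.

7.1%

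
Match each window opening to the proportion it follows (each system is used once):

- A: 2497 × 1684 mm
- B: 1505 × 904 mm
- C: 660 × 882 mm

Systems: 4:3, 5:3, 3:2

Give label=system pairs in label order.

A = 2497/1684 ≈ 1.483 → 3:2 (1.500)
B = 1505/904 ≈ 1.665 → 5:3 (1.667)
C = 882/660 ≈ 1.336 → 4:3 (1.333)

A=3:2, B=5:3, C=4:3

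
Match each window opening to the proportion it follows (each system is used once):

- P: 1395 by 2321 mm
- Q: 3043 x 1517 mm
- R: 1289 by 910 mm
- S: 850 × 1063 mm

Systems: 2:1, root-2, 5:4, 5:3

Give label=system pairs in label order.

P=5:3, Q=2:1, R=root-2, S=5:4

Ratios: P ≈ 1.664; Q ≈ 2.006; R ≈ 1.416; S ≈ 1.251.
Targets: 2:1 ≈ 2.000; root-2 ≈ 1.414; 5:4 ≈ 1.250; 5:3 ≈ 1.667.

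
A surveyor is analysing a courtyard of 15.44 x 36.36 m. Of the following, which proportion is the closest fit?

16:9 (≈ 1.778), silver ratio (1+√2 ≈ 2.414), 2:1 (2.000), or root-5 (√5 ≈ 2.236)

Ratio = 36.36 / 15.44 ≈ 2.355.
Distances: 16:9 1.778 (Δ 0.577); silver ratio 2.414 (Δ 0.059); 2:1 2.000 (Δ 0.355); root-5 2.236 (Δ 0.119).

silver ratio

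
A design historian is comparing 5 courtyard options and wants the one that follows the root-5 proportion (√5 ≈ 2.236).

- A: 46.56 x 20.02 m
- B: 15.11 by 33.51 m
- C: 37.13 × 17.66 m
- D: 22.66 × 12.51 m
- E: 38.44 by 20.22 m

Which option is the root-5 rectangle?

Target root-5 ≈ 2.236.
A: 2.326 (Δ0.090)  B: 2.218 (Δ0.018)  C: 2.102 (Δ0.134)  D: 1.811 (Δ0.425)  E: 1.901 (Δ0.335)

B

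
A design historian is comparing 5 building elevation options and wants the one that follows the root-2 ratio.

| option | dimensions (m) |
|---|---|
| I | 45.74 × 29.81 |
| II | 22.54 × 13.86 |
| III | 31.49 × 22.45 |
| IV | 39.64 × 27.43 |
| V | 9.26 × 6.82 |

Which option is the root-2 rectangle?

Target root-2 ≈ 1.414.
I: 1.534 (Δ0.120)  II: 1.626 (Δ0.212)  III: 1.403 (Δ0.011)  IV: 1.445 (Δ0.031)  V: 1.358 (Δ0.056)

III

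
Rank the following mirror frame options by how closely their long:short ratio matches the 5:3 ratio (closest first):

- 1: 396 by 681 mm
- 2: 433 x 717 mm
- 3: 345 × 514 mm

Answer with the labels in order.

1: 681/396 ≈ 1.720 → |1.720 − 1.667| = 0.053
2: 717/433 ≈ 1.656 → |1.656 − 1.667| = 0.011
3: 514/345 ≈ 1.490 → |1.490 − 1.667| = 0.177

2, 1, 3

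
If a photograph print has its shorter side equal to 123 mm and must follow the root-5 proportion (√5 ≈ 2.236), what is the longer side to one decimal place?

275.0 mm

root-5 ≈ 2.23607.
Longer side = 123 × 2.23607 ≈ 275.037 → 275.0 mm.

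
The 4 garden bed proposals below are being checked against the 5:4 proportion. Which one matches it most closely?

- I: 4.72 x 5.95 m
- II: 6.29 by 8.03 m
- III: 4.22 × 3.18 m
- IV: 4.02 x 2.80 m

I

Ratios (long/short): I ≈ 1.261; II ≈ 1.277; III ≈ 1.327; IV ≈ 1.436.
5:4 ≈ 1.250; option I is nearest (Δ 0.011).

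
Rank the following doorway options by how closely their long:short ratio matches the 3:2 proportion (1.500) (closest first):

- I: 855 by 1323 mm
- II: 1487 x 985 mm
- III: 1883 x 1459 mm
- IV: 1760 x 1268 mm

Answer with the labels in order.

II, I, IV, III

I: 1323/855 ≈ 1.547 → |1.547 − 1.500| = 0.047
II: 1487/985 ≈ 1.510 → |1.510 − 1.500| = 0.010
III: 1883/1459 ≈ 1.291 → |1.291 − 1.500| = 0.209
IV: 1760/1268 ≈ 1.388 → |1.388 − 1.500| = 0.112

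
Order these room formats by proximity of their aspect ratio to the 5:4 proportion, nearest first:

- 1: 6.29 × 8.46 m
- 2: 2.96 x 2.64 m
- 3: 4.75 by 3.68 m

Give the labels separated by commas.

1: 8.46/6.29 ≈ 1.345 → |1.345 − 1.250| = 0.095
2: 2.96/2.64 ≈ 1.121 → |1.121 − 1.250| = 0.129
3: 4.75/3.68 ≈ 1.291 → |1.291 − 1.250| = 0.041

3, 1, 2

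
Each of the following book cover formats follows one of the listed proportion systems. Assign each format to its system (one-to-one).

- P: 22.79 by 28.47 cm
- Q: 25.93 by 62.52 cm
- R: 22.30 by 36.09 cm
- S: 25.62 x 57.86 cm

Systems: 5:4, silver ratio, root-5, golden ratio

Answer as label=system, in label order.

P = 28.47/22.79 ≈ 1.249 → 5:4 (1.250)
Q = 62.52/25.93 ≈ 2.411 → silver ratio (2.414)
R = 36.09/22.30 ≈ 1.618 → golden ratio (1.618)
S = 57.86/25.62 ≈ 2.258 → root-5 (2.236)

P=5:4, Q=silver ratio, R=golden ratio, S=root-5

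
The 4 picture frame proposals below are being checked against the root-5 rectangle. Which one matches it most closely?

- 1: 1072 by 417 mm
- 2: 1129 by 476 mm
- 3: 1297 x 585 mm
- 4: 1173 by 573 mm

3

Ratios (long/short): 1 ≈ 2.571; 2 ≈ 2.372; 3 ≈ 2.217; 4 ≈ 2.047.
root-5 ≈ 2.236; option 3 is nearest (Δ 0.019).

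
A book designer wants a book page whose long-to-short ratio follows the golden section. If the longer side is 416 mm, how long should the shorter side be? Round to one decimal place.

257.1 mm

golden ratio ≈ 1.61803.
Shorter side = 416 ÷ 1.61803 ≈ 257.103 → 257.1 mm.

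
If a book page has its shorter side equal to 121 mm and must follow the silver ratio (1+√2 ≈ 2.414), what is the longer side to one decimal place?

292.1 mm

silver ratio ≈ 2.41421.
Longer side = 121 × 2.41421 ≈ 292.119 → 292.1 mm.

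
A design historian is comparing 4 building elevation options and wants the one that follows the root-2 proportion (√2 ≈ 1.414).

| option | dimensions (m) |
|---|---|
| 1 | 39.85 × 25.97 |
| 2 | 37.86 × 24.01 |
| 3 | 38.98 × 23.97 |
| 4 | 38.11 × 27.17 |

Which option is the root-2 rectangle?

4

Target root-2 ≈ 1.414.
1: 1.534 (Δ0.120)  2: 1.577 (Δ0.163)  3: 1.626 (Δ0.212)  4: 1.403 (Δ0.011)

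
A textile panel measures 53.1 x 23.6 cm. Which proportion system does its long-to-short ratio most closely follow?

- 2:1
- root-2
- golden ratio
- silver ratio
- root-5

root-5

Ratio = 53.1 / 23.6 ≈ 2.250.
Distances: 2:1 2.000 (Δ 0.250); root-2 1.414 (Δ 0.836); golden ratio 1.618 (Δ 0.632); silver ratio 2.414 (Δ 0.164); root-5 2.236 (Δ 0.014).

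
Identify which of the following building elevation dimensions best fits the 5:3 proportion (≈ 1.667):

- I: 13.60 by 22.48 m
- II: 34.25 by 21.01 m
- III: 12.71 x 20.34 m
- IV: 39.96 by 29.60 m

I

Target 5:3 ≈ 1.667.
I: 1.653 (Δ0.014)  II: 1.630 (Δ0.037)  III: 1.600 (Δ0.067)  IV: 1.350 (Δ0.317)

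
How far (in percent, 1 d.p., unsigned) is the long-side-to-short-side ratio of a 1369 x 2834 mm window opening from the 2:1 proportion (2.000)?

3.5%

Ratio = 2834 / 1369 ≈ 2.0701.
Ideal 2:1 = 2.0000. |2.0701 − 2.0000| / 2.0000 ≈ 3.51% → 3.5%.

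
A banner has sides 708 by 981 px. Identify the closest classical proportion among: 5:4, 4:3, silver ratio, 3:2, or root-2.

Ratio = 981 / 708 ≈ 1.386.
Distances: 5:4 1.250 (Δ 0.136); 4:3 1.333 (Δ 0.053); silver ratio 2.414 (Δ 1.028); 3:2 1.500 (Δ 0.114); root-2 1.414 (Δ 0.028).

root-2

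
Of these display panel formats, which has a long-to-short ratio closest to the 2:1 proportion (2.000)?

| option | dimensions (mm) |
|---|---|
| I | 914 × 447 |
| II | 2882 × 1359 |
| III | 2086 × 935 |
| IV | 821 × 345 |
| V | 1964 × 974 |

Ratios (long/short): I ≈ 2.045; II ≈ 2.121; III ≈ 2.231; IV ≈ 2.380; V ≈ 2.016.
2:1 ≈ 2.000; option V is nearest (Δ 0.016).

V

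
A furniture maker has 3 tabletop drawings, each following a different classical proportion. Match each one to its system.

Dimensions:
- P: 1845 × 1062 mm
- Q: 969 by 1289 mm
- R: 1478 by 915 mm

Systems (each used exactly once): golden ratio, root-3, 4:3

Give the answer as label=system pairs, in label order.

P=root-3, Q=4:3, R=golden ratio

P = 1845/1062 ≈ 1.737 → root-3 (1.732)
Q = 1289/969 ≈ 1.330 → 4:3 (1.333)
R = 1478/915 ≈ 1.615 → golden ratio (1.618)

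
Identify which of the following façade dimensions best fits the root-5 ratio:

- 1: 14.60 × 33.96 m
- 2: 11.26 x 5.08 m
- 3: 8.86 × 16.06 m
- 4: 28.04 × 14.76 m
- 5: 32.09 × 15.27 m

Ratios (long/short): 1 ≈ 2.326; 2 ≈ 2.217; 3 ≈ 1.813; 4 ≈ 1.900; 5 ≈ 2.102.
root-5 ≈ 2.236; option 2 is nearest (Δ 0.019).

2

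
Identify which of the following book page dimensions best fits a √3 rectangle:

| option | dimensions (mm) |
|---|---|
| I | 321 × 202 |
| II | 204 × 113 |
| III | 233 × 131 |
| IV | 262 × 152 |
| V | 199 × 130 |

IV

Ratios (long/short): I ≈ 1.589; II ≈ 1.805; III ≈ 1.779; IV ≈ 1.724; V ≈ 1.531.
root-3 ≈ 1.732; option IV is nearest (Δ 0.008).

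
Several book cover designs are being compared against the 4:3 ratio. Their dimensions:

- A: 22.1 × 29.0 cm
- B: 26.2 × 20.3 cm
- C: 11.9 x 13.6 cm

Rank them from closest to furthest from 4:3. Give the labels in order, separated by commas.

A, B, C

A: 29.0/22.1 ≈ 1.312 → |1.312 − 1.333| = 0.021
B: 26.2/20.3 ≈ 1.291 → |1.291 − 1.333| = 0.042
C: 13.6/11.9 ≈ 1.143 → |1.143 − 1.333| = 0.190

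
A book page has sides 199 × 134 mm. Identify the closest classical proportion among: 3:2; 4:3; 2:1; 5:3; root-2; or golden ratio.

Ratio = 199 / 134 ≈ 1.485.
Distances: 3:2 1.500 (Δ 0.015); 4:3 1.333 (Δ 0.152); 2:1 2.000 (Δ 0.515); 5:3 1.667 (Δ 0.182); root-2 1.414 (Δ 0.071); golden ratio 1.618 (Δ 0.133).

3:2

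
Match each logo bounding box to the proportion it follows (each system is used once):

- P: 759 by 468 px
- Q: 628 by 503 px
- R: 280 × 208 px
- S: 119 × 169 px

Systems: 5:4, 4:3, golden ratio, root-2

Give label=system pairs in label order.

P = 759/468 ≈ 1.622 → golden ratio (1.618)
Q = 628/503 ≈ 1.249 → 5:4 (1.250)
R = 280/208 ≈ 1.346 → 4:3 (1.333)
S = 169/119 ≈ 1.420 → root-2 (1.414)

P=golden ratio, Q=5:4, R=4:3, S=root-2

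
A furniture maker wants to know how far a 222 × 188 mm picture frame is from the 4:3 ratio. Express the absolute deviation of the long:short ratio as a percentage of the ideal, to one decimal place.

11.4%

Ratio = 222 / 188 ≈ 1.1809.
Ideal 4:3 ≈ 1.3333. |1.1809 − 1.3333| / 1.3333 ≈ 11.43% → 11.4%.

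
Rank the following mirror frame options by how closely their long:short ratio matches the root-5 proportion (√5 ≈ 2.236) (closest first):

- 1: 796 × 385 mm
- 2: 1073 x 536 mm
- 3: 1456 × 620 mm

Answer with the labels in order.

3, 1, 2

Ratios: 1 = 796 / 385 ≈ 2.068; 2 = 1073 / 536 ≈ 2.002; 3 = 1456 / 620 ≈ 2.348.
|Δ from 2.236|: 1 0.168; 2 0.234; 3 0.112.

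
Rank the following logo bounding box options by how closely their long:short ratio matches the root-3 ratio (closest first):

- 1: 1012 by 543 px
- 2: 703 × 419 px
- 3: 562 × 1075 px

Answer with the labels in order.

Ratios: 1 = 1012 / 543 ≈ 1.864; 2 = 703 / 419 ≈ 1.678; 3 = 1075 / 562 ≈ 1.913.
|Δ from 1.732|: 1 0.132; 2 0.054; 3 0.181.

2, 1, 3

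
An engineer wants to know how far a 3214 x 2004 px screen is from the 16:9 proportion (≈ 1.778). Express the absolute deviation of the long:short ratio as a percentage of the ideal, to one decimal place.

9.8%

Ratio = 3214 / 2004 ≈ 1.6038.
Ideal 16:9 ≈ 1.7778. |1.6038 − 1.7778| / 1.7778 ≈ 9.79% → 9.8%.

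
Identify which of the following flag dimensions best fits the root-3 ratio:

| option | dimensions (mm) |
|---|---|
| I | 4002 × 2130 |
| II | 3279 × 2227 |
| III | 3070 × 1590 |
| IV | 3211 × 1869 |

Target root-3 ≈ 1.732.
I: 1.879 (Δ0.147)  II: 1.472 (Δ0.260)  III: 1.931 (Δ0.199)  IV: 1.718 (Δ0.014)

IV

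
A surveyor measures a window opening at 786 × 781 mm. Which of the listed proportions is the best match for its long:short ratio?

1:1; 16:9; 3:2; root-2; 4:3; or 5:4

1:1

Ratio = 786 / 781 ≈ 1.006.
Distances: 1:1 1.000 (Δ 0.006); 16:9 1.778 (Δ 0.772); 3:2 1.500 (Δ 0.494); root-2 1.414 (Δ 0.408); 4:3 1.333 (Δ 0.327); 5:4 1.250 (Δ 0.244).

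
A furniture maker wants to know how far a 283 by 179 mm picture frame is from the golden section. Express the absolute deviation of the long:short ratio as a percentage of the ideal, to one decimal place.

2.3%

Ratio = 283 / 179 ≈ 1.5810.
Ideal golden ratio ≈ 1.6180. |1.5810 − 1.6180| / 1.6180 ≈ 2.29% → 2.3%.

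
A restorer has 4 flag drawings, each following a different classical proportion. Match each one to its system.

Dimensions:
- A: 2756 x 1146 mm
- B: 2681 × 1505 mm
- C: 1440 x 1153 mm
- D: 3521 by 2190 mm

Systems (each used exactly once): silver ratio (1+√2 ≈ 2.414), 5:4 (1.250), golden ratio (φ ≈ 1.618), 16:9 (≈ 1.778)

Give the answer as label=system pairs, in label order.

A=silver ratio, B=16:9, C=5:4, D=golden ratio

A = 2756/1146 ≈ 2.405 → silver ratio (2.414)
B = 2681/1505 ≈ 1.781 → 16:9 (1.778)
C = 1440/1153 ≈ 1.249 → 5:4 (1.250)
D = 3521/2190 ≈ 1.608 → golden ratio (1.618)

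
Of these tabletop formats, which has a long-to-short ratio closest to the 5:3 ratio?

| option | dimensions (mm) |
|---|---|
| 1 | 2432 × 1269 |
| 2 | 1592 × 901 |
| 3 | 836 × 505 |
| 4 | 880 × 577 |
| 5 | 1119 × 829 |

3

Ratios (long/short): 1 ≈ 1.916; 2 ≈ 1.767; 3 ≈ 1.655; 4 ≈ 1.525; 5 ≈ 1.350.
5:3 ≈ 1.667; option 3 is nearest (Δ 0.012).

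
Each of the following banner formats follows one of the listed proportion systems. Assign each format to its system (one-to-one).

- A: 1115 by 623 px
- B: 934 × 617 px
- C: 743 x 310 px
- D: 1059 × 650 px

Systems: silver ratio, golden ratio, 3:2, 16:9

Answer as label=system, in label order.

A=16:9, B=3:2, C=silver ratio, D=golden ratio

Ratios: A ≈ 1.790; B ≈ 1.514; C ≈ 2.397; D ≈ 1.629.
Targets: silver ratio ≈ 2.414; golden ratio ≈ 1.618; 3:2 ≈ 1.500; 16:9 ≈ 1.778.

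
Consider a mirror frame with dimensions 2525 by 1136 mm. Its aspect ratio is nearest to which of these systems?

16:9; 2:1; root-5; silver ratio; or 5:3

root-5

2525/1136 ≈ 2.223. Nearest candidates are root-5 (2.236, off by 0.013) and silver ratio (2.414, off by 0.191).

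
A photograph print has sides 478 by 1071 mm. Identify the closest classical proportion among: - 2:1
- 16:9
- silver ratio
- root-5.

root-5

1071/478 ≈ 2.241. Nearest candidates are root-5 (2.236, off by 0.005) and silver ratio (2.414, off by 0.173).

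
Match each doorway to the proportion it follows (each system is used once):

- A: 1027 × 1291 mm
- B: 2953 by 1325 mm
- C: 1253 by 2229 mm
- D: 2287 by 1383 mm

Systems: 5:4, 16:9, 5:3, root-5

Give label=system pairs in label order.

A=5:4, B=root-5, C=16:9, D=5:3

Ratios: A ≈ 1.257; B ≈ 2.229; C ≈ 1.779; D ≈ 1.654.
Targets: 5:4 ≈ 1.250; 16:9 ≈ 1.778; 5:3 ≈ 1.667; root-5 ≈ 2.236.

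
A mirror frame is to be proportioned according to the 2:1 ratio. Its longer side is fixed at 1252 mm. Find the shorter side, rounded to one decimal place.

2:1 = 2.00000.
Shorter side = 1252 ÷ 2.00000 ≈ 626.000 → 626.0 mm.

626.0 mm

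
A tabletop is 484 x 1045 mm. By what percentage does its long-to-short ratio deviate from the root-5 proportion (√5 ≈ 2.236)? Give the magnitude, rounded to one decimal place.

3.4%

Ratio = 1045 / 484 ≈ 2.1591.
Ideal root-5 ≈ 2.2361. |2.1591 − 2.2361| / 2.2361 ≈ 3.44% → 3.4%.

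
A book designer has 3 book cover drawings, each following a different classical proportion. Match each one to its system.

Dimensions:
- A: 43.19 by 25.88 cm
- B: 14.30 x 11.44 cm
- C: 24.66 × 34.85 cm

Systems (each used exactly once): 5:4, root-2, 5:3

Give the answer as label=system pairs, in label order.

A=5:3, B=5:4, C=root-2

A = 43.19/25.88 ≈ 1.669 → 5:3 (1.667)
B = 14.30/11.44 ≈ 1.250 → 5:4 (1.250)
C = 34.85/24.66 ≈ 1.413 → root-2 (1.414)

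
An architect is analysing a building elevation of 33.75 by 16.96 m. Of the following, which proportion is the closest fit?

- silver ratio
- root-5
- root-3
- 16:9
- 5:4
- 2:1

2:1

33.75/16.96 ≈ 1.990. Nearest candidates are 2:1 (2.000, off by 0.010) and 16:9 (1.778, off by 0.212).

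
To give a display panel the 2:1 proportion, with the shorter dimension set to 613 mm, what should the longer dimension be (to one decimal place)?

2:1 = 2.00000.
Longer side = 613 × 2.00000 ≈ 1226.000 → 1226.0 mm.

1226.0 mm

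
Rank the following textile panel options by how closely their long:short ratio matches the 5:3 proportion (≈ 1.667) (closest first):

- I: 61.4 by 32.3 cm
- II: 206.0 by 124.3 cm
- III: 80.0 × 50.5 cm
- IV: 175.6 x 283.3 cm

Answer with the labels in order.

I: 61.4/32.3 ≈ 1.901 → |1.901 − 1.667| = 0.234
II: 206.0/124.3 ≈ 1.657 → |1.657 − 1.667| = 0.010
III: 80.0/50.5 ≈ 1.584 → |1.584 − 1.667| = 0.083
IV: 283.3/175.6 ≈ 1.613 → |1.613 − 1.667| = 0.054

II, IV, III, I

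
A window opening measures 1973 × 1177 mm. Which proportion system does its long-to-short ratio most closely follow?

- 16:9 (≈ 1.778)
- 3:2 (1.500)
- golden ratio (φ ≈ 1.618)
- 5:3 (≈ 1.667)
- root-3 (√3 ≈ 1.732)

Ratio = 1973 / 1177 ≈ 1.676.
Distances: 16:9 1.778 (Δ 0.102); 3:2 1.500 (Δ 0.176); golden ratio 1.618 (Δ 0.058); 5:3 1.667 (Δ 0.009); root-3 1.732 (Δ 0.056).

5:3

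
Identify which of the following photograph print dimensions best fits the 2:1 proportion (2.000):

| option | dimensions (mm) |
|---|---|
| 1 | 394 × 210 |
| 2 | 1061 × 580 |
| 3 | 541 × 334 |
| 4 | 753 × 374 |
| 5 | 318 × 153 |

4

Ratios (long/short): 1 ≈ 1.876; 2 ≈ 1.829; 3 ≈ 1.620; 4 ≈ 2.013; 5 ≈ 2.078.
2:1 ≈ 2.000; option 4 is nearest (Δ 0.013).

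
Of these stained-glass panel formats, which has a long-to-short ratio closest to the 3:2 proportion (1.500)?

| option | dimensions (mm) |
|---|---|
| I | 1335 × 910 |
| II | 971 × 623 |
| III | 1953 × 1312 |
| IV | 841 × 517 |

III

Ratios (long/short): I ≈ 1.467; II ≈ 1.559; III ≈ 1.489; IV ≈ 1.627.
3:2 ≈ 1.500; option III is nearest (Δ 0.011).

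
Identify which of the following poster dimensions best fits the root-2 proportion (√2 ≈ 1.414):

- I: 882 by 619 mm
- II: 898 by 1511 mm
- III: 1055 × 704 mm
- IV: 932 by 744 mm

Ratios (long/short): I ≈ 1.425; II ≈ 1.683; III ≈ 1.499; IV ≈ 1.253.
root-2 ≈ 1.414; option I is nearest (Δ 0.011).

I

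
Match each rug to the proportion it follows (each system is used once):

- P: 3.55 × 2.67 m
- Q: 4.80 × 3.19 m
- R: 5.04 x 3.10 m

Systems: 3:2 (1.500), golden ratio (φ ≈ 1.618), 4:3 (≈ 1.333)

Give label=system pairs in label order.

P = 3.55/2.67 ≈ 1.330 → 4:3 (1.333)
Q = 4.80/3.19 ≈ 1.505 → 3:2 (1.500)
R = 5.04/3.10 ≈ 1.626 → golden ratio (1.618)

P=4:3, Q=3:2, R=golden ratio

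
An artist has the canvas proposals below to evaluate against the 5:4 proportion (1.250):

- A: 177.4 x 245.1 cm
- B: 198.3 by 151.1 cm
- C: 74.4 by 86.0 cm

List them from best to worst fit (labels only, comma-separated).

B, C, A

Ratios: A = 245.1 / 177.4 ≈ 1.382; B = 198.3 / 151.1 ≈ 1.312; C = 86.0 / 74.4 ≈ 1.156.
|Δ from 1.250|: A 0.132; B 0.062; C 0.094.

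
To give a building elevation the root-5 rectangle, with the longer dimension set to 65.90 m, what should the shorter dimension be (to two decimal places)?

root-5 ≈ 2.23607.
Shorter side = 65.90 ÷ 2.23607 ≈ 29.4713 → 29.47 m.

29.47 m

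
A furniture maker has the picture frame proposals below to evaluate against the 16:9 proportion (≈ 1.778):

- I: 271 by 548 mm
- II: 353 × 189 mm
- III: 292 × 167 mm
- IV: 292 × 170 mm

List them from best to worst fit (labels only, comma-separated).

I: 548/271 ≈ 2.022 → |2.022 − 1.778| = 0.244
II: 353/189 ≈ 1.868 → |1.868 − 1.778| = 0.090
III: 292/167 ≈ 1.749 → |1.749 − 1.778| = 0.029
IV: 292/170 ≈ 1.718 → |1.718 − 1.778| = 0.060

III, IV, II, I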